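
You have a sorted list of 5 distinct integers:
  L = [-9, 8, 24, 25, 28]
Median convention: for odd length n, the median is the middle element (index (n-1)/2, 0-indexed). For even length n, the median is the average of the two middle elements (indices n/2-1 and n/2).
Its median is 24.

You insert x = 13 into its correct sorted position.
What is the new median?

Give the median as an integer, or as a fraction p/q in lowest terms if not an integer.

Old list (sorted, length 5): [-9, 8, 24, 25, 28]
Old median = 24
Insert x = 13
Old length odd (5). Middle was index 2 = 24.
New length even (6). New median = avg of two middle elements.
x = 13: 2 elements are < x, 3 elements are > x.
New sorted list: [-9, 8, 13, 24, 25, 28]
New median = 37/2

Answer: 37/2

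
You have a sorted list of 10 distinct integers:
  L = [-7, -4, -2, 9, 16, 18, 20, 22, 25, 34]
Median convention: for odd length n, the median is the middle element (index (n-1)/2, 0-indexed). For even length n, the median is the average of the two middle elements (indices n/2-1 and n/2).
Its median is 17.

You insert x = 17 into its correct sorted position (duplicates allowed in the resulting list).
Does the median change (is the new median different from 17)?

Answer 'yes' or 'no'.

Answer: no

Derivation:
Old median = 17
Insert x = 17
New median = 17
Changed? no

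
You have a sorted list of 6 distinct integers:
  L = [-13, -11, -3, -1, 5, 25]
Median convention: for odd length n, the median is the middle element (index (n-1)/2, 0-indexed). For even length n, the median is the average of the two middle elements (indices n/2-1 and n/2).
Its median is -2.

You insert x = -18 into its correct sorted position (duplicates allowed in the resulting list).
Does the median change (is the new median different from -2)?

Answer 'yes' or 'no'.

Old median = -2
Insert x = -18
New median = -3
Changed? yes

Answer: yes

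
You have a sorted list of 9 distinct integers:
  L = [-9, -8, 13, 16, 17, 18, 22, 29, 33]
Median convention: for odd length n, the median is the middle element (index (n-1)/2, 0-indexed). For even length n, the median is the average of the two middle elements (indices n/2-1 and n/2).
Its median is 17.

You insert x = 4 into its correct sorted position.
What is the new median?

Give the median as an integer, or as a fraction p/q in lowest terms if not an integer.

Answer: 33/2

Derivation:
Old list (sorted, length 9): [-9, -8, 13, 16, 17, 18, 22, 29, 33]
Old median = 17
Insert x = 4
Old length odd (9). Middle was index 4 = 17.
New length even (10). New median = avg of two middle elements.
x = 4: 2 elements are < x, 7 elements are > x.
New sorted list: [-9, -8, 4, 13, 16, 17, 18, 22, 29, 33]
New median = 33/2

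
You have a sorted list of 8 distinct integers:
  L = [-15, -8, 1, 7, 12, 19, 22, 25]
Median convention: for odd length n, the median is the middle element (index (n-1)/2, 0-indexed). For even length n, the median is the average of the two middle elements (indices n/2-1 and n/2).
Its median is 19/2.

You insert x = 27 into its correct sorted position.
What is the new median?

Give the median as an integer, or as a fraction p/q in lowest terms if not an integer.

Answer: 12

Derivation:
Old list (sorted, length 8): [-15, -8, 1, 7, 12, 19, 22, 25]
Old median = 19/2
Insert x = 27
Old length even (8). Middle pair: indices 3,4 = 7,12.
New length odd (9). New median = single middle element.
x = 27: 8 elements are < x, 0 elements are > x.
New sorted list: [-15, -8, 1, 7, 12, 19, 22, 25, 27]
New median = 12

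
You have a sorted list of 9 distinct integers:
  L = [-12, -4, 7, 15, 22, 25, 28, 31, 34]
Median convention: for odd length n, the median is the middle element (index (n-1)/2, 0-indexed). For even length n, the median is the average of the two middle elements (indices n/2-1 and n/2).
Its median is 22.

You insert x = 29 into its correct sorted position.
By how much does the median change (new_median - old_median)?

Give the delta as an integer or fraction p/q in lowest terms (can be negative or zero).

Answer: 3/2

Derivation:
Old median = 22
After inserting x = 29: new sorted = [-12, -4, 7, 15, 22, 25, 28, 29, 31, 34]
New median = 47/2
Delta = 47/2 - 22 = 3/2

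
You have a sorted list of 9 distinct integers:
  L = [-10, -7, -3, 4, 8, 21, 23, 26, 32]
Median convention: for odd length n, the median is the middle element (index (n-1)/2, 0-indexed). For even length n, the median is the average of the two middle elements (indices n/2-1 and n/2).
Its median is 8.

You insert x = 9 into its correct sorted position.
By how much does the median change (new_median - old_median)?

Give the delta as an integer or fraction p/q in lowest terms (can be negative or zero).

Answer: 1/2

Derivation:
Old median = 8
After inserting x = 9: new sorted = [-10, -7, -3, 4, 8, 9, 21, 23, 26, 32]
New median = 17/2
Delta = 17/2 - 8 = 1/2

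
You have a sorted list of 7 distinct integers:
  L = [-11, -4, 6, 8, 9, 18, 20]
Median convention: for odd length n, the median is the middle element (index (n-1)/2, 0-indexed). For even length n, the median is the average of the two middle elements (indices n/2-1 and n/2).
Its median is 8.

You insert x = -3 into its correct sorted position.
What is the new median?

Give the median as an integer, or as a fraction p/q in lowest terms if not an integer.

Answer: 7

Derivation:
Old list (sorted, length 7): [-11, -4, 6, 8, 9, 18, 20]
Old median = 8
Insert x = -3
Old length odd (7). Middle was index 3 = 8.
New length even (8). New median = avg of two middle elements.
x = -3: 2 elements are < x, 5 elements are > x.
New sorted list: [-11, -4, -3, 6, 8, 9, 18, 20]
New median = 7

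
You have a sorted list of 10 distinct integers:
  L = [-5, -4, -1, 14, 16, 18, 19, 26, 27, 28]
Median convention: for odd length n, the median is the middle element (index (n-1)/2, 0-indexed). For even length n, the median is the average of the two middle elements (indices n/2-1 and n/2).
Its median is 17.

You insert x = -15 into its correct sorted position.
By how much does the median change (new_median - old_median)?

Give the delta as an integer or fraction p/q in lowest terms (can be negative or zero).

Old median = 17
After inserting x = -15: new sorted = [-15, -5, -4, -1, 14, 16, 18, 19, 26, 27, 28]
New median = 16
Delta = 16 - 17 = -1

Answer: -1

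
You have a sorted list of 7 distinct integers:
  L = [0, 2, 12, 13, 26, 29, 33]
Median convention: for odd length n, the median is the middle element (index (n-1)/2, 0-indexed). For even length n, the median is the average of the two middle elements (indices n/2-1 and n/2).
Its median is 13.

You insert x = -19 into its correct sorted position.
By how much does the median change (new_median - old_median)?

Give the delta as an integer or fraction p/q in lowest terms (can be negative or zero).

Answer: -1/2

Derivation:
Old median = 13
After inserting x = -19: new sorted = [-19, 0, 2, 12, 13, 26, 29, 33]
New median = 25/2
Delta = 25/2 - 13 = -1/2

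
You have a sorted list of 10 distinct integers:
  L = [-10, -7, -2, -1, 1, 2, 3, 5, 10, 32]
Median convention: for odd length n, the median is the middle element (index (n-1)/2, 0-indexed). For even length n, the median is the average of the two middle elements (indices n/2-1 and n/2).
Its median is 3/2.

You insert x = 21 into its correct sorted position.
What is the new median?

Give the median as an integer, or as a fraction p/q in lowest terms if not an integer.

Old list (sorted, length 10): [-10, -7, -2, -1, 1, 2, 3, 5, 10, 32]
Old median = 3/2
Insert x = 21
Old length even (10). Middle pair: indices 4,5 = 1,2.
New length odd (11). New median = single middle element.
x = 21: 9 elements are < x, 1 elements are > x.
New sorted list: [-10, -7, -2, -1, 1, 2, 3, 5, 10, 21, 32]
New median = 2

Answer: 2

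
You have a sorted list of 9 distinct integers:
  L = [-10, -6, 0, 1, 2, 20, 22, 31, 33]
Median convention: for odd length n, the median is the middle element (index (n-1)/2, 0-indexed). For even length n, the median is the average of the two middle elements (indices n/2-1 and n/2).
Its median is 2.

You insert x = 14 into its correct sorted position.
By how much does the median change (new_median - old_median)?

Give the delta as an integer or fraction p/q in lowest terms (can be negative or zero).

Answer: 6

Derivation:
Old median = 2
After inserting x = 14: new sorted = [-10, -6, 0, 1, 2, 14, 20, 22, 31, 33]
New median = 8
Delta = 8 - 2 = 6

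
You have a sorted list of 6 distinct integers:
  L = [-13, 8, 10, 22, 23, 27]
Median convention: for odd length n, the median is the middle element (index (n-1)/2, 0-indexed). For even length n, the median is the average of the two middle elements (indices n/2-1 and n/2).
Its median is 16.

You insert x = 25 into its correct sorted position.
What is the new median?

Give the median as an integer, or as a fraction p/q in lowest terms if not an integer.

Answer: 22

Derivation:
Old list (sorted, length 6): [-13, 8, 10, 22, 23, 27]
Old median = 16
Insert x = 25
Old length even (6). Middle pair: indices 2,3 = 10,22.
New length odd (7). New median = single middle element.
x = 25: 5 elements are < x, 1 elements are > x.
New sorted list: [-13, 8, 10, 22, 23, 25, 27]
New median = 22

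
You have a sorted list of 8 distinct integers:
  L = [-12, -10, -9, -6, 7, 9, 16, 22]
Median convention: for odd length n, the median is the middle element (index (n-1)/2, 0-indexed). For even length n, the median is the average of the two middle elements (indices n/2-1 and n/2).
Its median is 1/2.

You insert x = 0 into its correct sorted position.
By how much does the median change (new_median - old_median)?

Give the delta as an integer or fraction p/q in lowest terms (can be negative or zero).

Old median = 1/2
After inserting x = 0: new sorted = [-12, -10, -9, -6, 0, 7, 9, 16, 22]
New median = 0
Delta = 0 - 1/2 = -1/2

Answer: -1/2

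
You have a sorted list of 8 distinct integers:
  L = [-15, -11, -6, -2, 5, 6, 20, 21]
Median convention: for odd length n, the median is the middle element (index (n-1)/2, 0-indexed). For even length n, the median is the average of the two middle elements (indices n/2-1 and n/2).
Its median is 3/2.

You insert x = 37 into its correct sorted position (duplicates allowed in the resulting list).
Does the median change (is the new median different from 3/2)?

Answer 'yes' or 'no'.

Answer: yes

Derivation:
Old median = 3/2
Insert x = 37
New median = 5
Changed? yes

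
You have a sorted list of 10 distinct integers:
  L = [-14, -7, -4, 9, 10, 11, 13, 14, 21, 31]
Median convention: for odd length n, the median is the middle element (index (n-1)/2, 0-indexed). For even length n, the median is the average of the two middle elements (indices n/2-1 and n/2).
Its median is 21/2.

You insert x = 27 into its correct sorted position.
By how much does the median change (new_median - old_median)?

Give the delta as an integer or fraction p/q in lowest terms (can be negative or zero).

Answer: 1/2

Derivation:
Old median = 21/2
After inserting x = 27: new sorted = [-14, -7, -4, 9, 10, 11, 13, 14, 21, 27, 31]
New median = 11
Delta = 11 - 21/2 = 1/2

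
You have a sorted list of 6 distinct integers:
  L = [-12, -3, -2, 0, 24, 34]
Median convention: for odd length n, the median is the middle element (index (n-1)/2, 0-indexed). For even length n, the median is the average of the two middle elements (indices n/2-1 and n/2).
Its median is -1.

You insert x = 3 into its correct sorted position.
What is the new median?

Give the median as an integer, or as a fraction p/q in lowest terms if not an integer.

Answer: 0

Derivation:
Old list (sorted, length 6): [-12, -3, -2, 0, 24, 34]
Old median = -1
Insert x = 3
Old length even (6). Middle pair: indices 2,3 = -2,0.
New length odd (7). New median = single middle element.
x = 3: 4 elements are < x, 2 elements are > x.
New sorted list: [-12, -3, -2, 0, 3, 24, 34]
New median = 0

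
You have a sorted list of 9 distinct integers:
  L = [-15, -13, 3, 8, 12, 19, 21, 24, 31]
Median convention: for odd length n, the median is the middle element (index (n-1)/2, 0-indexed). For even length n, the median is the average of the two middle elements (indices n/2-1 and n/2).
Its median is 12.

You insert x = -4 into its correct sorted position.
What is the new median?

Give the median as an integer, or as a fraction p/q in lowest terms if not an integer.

Old list (sorted, length 9): [-15, -13, 3, 8, 12, 19, 21, 24, 31]
Old median = 12
Insert x = -4
Old length odd (9). Middle was index 4 = 12.
New length even (10). New median = avg of two middle elements.
x = -4: 2 elements are < x, 7 elements are > x.
New sorted list: [-15, -13, -4, 3, 8, 12, 19, 21, 24, 31]
New median = 10

Answer: 10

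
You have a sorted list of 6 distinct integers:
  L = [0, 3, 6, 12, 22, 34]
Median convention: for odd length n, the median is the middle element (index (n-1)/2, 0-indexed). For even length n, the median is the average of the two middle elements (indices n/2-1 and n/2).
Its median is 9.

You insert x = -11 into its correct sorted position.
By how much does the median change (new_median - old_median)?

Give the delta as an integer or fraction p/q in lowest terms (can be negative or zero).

Answer: -3

Derivation:
Old median = 9
After inserting x = -11: new sorted = [-11, 0, 3, 6, 12, 22, 34]
New median = 6
Delta = 6 - 9 = -3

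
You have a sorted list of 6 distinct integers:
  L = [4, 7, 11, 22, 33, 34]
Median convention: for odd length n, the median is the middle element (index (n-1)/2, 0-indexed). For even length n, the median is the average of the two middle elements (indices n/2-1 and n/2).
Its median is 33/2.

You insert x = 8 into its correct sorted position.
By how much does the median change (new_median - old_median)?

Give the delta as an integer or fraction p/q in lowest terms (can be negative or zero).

Answer: -11/2

Derivation:
Old median = 33/2
After inserting x = 8: new sorted = [4, 7, 8, 11, 22, 33, 34]
New median = 11
Delta = 11 - 33/2 = -11/2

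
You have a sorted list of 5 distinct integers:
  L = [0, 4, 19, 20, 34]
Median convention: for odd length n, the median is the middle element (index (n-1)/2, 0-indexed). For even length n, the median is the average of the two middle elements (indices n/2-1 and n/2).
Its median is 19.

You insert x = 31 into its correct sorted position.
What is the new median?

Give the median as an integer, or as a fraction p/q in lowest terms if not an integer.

Answer: 39/2

Derivation:
Old list (sorted, length 5): [0, 4, 19, 20, 34]
Old median = 19
Insert x = 31
Old length odd (5). Middle was index 2 = 19.
New length even (6). New median = avg of two middle elements.
x = 31: 4 elements are < x, 1 elements are > x.
New sorted list: [0, 4, 19, 20, 31, 34]
New median = 39/2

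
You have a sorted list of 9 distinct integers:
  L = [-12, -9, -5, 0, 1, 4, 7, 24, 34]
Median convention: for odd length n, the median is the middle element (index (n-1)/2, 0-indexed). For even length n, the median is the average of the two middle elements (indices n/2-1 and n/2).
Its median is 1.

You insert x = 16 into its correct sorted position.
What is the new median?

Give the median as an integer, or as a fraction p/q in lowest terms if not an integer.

Answer: 5/2

Derivation:
Old list (sorted, length 9): [-12, -9, -5, 0, 1, 4, 7, 24, 34]
Old median = 1
Insert x = 16
Old length odd (9). Middle was index 4 = 1.
New length even (10). New median = avg of two middle elements.
x = 16: 7 elements are < x, 2 elements are > x.
New sorted list: [-12, -9, -5, 0, 1, 4, 7, 16, 24, 34]
New median = 5/2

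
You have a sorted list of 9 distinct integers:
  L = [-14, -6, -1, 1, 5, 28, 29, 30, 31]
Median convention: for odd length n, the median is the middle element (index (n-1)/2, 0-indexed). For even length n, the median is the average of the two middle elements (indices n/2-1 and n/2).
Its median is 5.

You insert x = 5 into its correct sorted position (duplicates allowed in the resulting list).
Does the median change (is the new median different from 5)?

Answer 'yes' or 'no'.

Answer: no

Derivation:
Old median = 5
Insert x = 5
New median = 5
Changed? no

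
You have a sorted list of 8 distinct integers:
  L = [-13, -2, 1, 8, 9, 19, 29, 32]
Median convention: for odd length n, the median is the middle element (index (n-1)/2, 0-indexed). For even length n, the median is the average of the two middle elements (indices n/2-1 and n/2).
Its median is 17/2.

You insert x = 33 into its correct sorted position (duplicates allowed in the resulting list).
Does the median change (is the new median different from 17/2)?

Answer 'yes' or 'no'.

Old median = 17/2
Insert x = 33
New median = 9
Changed? yes

Answer: yes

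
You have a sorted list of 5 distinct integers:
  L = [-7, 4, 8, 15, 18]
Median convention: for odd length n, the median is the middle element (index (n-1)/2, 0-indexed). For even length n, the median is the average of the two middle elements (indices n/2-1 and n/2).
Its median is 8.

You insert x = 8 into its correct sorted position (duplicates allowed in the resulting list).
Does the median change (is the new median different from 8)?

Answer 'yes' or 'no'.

Answer: no

Derivation:
Old median = 8
Insert x = 8
New median = 8
Changed? no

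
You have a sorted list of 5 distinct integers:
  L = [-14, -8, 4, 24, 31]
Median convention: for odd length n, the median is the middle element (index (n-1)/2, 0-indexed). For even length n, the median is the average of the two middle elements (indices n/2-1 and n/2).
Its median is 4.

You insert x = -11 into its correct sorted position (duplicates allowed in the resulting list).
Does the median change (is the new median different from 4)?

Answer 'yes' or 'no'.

Answer: yes

Derivation:
Old median = 4
Insert x = -11
New median = -2
Changed? yes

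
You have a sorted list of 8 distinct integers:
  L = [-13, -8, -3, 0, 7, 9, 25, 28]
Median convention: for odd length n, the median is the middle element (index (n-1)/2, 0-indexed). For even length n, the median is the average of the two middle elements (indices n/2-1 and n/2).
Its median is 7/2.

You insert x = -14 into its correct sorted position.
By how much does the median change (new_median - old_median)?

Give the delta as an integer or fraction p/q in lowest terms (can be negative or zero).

Old median = 7/2
After inserting x = -14: new sorted = [-14, -13, -8, -3, 0, 7, 9, 25, 28]
New median = 0
Delta = 0 - 7/2 = -7/2

Answer: -7/2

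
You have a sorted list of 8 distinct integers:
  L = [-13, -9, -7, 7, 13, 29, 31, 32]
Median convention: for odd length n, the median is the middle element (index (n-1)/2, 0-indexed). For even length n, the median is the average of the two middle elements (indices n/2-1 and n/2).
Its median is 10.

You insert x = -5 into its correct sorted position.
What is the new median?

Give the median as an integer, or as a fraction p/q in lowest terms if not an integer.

Answer: 7

Derivation:
Old list (sorted, length 8): [-13, -9, -7, 7, 13, 29, 31, 32]
Old median = 10
Insert x = -5
Old length even (8). Middle pair: indices 3,4 = 7,13.
New length odd (9). New median = single middle element.
x = -5: 3 elements are < x, 5 elements are > x.
New sorted list: [-13, -9, -7, -5, 7, 13, 29, 31, 32]
New median = 7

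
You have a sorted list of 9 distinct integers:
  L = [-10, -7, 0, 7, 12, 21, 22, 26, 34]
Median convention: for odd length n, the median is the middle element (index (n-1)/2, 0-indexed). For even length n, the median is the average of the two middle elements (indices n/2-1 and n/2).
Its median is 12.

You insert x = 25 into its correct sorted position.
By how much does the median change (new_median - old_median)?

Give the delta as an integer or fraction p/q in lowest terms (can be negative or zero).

Answer: 9/2

Derivation:
Old median = 12
After inserting x = 25: new sorted = [-10, -7, 0, 7, 12, 21, 22, 25, 26, 34]
New median = 33/2
Delta = 33/2 - 12 = 9/2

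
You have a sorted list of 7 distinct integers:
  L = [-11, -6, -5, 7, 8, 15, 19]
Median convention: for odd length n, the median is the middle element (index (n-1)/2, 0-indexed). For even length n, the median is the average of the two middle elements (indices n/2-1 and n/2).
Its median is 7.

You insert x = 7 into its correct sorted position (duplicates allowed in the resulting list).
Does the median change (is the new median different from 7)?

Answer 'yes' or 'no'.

Answer: no

Derivation:
Old median = 7
Insert x = 7
New median = 7
Changed? no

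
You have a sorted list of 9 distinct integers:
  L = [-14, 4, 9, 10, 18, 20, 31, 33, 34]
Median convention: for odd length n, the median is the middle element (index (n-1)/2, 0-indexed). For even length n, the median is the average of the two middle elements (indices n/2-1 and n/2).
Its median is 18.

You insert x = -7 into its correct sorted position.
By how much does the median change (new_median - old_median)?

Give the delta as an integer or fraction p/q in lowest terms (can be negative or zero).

Old median = 18
After inserting x = -7: new sorted = [-14, -7, 4, 9, 10, 18, 20, 31, 33, 34]
New median = 14
Delta = 14 - 18 = -4

Answer: -4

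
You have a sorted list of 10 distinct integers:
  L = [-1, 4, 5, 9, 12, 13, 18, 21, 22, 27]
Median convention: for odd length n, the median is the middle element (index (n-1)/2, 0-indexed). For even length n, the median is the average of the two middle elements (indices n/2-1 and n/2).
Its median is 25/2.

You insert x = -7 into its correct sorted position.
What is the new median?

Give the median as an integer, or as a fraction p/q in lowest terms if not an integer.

Old list (sorted, length 10): [-1, 4, 5, 9, 12, 13, 18, 21, 22, 27]
Old median = 25/2
Insert x = -7
Old length even (10). Middle pair: indices 4,5 = 12,13.
New length odd (11). New median = single middle element.
x = -7: 0 elements are < x, 10 elements are > x.
New sorted list: [-7, -1, 4, 5, 9, 12, 13, 18, 21, 22, 27]
New median = 12

Answer: 12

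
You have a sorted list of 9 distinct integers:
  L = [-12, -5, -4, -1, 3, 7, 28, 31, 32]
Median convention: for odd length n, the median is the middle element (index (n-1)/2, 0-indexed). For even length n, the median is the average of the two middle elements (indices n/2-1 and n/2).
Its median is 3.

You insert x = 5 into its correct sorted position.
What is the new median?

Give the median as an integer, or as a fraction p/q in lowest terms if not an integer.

Old list (sorted, length 9): [-12, -5, -4, -1, 3, 7, 28, 31, 32]
Old median = 3
Insert x = 5
Old length odd (9). Middle was index 4 = 3.
New length even (10). New median = avg of two middle elements.
x = 5: 5 elements are < x, 4 elements are > x.
New sorted list: [-12, -5, -4, -1, 3, 5, 7, 28, 31, 32]
New median = 4

Answer: 4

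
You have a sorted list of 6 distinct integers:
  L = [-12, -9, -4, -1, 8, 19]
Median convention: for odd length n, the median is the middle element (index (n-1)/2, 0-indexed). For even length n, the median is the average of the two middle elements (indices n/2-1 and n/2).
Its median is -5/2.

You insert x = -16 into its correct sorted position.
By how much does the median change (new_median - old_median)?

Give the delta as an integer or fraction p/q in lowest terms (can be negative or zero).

Answer: -3/2

Derivation:
Old median = -5/2
After inserting x = -16: new sorted = [-16, -12, -9, -4, -1, 8, 19]
New median = -4
Delta = -4 - -5/2 = -3/2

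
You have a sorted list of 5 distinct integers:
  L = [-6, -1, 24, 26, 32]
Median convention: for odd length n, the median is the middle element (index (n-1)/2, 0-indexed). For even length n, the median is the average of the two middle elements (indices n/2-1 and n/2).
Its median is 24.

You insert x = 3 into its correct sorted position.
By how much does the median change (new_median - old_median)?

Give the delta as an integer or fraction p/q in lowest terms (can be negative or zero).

Old median = 24
After inserting x = 3: new sorted = [-6, -1, 3, 24, 26, 32]
New median = 27/2
Delta = 27/2 - 24 = -21/2

Answer: -21/2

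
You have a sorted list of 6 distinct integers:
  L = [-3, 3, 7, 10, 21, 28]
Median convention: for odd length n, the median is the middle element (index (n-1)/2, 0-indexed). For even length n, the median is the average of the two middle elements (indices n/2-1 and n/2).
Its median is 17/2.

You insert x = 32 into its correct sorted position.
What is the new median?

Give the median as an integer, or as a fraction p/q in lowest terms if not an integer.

Answer: 10

Derivation:
Old list (sorted, length 6): [-3, 3, 7, 10, 21, 28]
Old median = 17/2
Insert x = 32
Old length even (6). Middle pair: indices 2,3 = 7,10.
New length odd (7). New median = single middle element.
x = 32: 6 elements are < x, 0 elements are > x.
New sorted list: [-3, 3, 7, 10, 21, 28, 32]
New median = 10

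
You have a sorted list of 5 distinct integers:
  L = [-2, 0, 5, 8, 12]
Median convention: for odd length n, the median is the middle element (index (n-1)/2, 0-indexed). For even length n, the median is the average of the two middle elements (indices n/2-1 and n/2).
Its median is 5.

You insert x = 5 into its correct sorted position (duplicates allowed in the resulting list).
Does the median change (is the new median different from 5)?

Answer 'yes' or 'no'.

Answer: no

Derivation:
Old median = 5
Insert x = 5
New median = 5
Changed? no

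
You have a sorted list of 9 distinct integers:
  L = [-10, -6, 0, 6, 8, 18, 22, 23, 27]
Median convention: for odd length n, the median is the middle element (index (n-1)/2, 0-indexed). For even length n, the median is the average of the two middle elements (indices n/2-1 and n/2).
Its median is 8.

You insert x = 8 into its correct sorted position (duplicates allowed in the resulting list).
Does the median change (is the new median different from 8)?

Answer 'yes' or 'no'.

Old median = 8
Insert x = 8
New median = 8
Changed? no

Answer: no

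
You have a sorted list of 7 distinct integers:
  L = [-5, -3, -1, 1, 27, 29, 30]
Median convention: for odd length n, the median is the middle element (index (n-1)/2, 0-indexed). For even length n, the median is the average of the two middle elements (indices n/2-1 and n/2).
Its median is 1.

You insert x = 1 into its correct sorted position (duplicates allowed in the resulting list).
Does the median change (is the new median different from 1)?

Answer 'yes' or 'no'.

Old median = 1
Insert x = 1
New median = 1
Changed? no

Answer: no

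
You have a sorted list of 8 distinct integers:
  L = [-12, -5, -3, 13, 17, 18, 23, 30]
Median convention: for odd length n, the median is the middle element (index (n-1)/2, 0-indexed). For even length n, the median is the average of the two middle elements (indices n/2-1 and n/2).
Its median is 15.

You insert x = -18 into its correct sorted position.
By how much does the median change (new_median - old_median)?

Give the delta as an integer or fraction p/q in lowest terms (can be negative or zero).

Old median = 15
After inserting x = -18: new sorted = [-18, -12, -5, -3, 13, 17, 18, 23, 30]
New median = 13
Delta = 13 - 15 = -2

Answer: -2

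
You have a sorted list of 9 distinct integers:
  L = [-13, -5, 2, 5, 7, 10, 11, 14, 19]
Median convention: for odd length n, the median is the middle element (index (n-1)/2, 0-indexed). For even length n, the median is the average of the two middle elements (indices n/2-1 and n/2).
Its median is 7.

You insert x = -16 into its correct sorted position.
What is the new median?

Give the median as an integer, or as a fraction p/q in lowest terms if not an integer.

Answer: 6

Derivation:
Old list (sorted, length 9): [-13, -5, 2, 5, 7, 10, 11, 14, 19]
Old median = 7
Insert x = -16
Old length odd (9). Middle was index 4 = 7.
New length even (10). New median = avg of two middle elements.
x = -16: 0 elements are < x, 9 elements are > x.
New sorted list: [-16, -13, -5, 2, 5, 7, 10, 11, 14, 19]
New median = 6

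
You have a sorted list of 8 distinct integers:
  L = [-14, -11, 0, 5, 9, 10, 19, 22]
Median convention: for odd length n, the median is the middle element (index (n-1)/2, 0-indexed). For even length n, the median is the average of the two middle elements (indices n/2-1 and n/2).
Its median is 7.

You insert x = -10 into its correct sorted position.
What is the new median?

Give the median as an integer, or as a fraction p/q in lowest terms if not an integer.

Old list (sorted, length 8): [-14, -11, 0, 5, 9, 10, 19, 22]
Old median = 7
Insert x = -10
Old length even (8). Middle pair: indices 3,4 = 5,9.
New length odd (9). New median = single middle element.
x = -10: 2 elements are < x, 6 elements are > x.
New sorted list: [-14, -11, -10, 0, 5, 9, 10, 19, 22]
New median = 5

Answer: 5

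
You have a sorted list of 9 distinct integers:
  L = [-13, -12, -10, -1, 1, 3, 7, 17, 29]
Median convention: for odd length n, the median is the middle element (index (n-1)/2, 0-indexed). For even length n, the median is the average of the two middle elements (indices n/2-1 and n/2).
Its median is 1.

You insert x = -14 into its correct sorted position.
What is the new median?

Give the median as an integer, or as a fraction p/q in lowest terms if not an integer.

Old list (sorted, length 9): [-13, -12, -10, -1, 1, 3, 7, 17, 29]
Old median = 1
Insert x = -14
Old length odd (9). Middle was index 4 = 1.
New length even (10). New median = avg of two middle elements.
x = -14: 0 elements are < x, 9 elements are > x.
New sorted list: [-14, -13, -12, -10, -1, 1, 3, 7, 17, 29]
New median = 0

Answer: 0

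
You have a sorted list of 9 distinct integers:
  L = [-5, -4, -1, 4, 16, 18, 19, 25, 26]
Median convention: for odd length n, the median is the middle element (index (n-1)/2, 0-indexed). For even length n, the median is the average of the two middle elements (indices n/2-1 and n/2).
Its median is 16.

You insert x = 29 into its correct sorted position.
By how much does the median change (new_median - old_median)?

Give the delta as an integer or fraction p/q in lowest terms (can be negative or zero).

Old median = 16
After inserting x = 29: new sorted = [-5, -4, -1, 4, 16, 18, 19, 25, 26, 29]
New median = 17
Delta = 17 - 16 = 1

Answer: 1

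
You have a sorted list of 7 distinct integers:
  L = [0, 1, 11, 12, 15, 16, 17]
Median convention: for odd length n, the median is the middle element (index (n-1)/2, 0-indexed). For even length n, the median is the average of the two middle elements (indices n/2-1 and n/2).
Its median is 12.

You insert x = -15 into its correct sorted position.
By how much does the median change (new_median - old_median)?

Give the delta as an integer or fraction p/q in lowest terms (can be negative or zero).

Old median = 12
After inserting x = -15: new sorted = [-15, 0, 1, 11, 12, 15, 16, 17]
New median = 23/2
Delta = 23/2 - 12 = -1/2

Answer: -1/2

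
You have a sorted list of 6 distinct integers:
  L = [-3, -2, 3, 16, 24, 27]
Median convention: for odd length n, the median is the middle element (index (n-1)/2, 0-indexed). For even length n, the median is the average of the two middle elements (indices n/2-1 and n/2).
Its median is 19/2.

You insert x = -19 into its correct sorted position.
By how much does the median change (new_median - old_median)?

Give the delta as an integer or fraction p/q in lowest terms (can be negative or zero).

Old median = 19/2
After inserting x = -19: new sorted = [-19, -3, -2, 3, 16, 24, 27]
New median = 3
Delta = 3 - 19/2 = -13/2

Answer: -13/2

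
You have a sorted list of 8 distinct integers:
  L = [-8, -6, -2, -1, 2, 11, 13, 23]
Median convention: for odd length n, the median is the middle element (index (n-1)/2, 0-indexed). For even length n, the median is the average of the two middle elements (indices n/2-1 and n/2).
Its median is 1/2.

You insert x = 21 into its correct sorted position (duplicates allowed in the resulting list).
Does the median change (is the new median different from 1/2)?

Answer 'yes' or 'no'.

Old median = 1/2
Insert x = 21
New median = 2
Changed? yes

Answer: yes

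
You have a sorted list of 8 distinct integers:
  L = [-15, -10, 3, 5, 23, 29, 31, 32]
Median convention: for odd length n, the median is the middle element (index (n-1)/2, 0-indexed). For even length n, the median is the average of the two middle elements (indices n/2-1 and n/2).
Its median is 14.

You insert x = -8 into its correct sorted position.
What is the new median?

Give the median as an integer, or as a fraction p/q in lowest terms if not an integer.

Answer: 5

Derivation:
Old list (sorted, length 8): [-15, -10, 3, 5, 23, 29, 31, 32]
Old median = 14
Insert x = -8
Old length even (8). Middle pair: indices 3,4 = 5,23.
New length odd (9). New median = single middle element.
x = -8: 2 elements are < x, 6 elements are > x.
New sorted list: [-15, -10, -8, 3, 5, 23, 29, 31, 32]
New median = 5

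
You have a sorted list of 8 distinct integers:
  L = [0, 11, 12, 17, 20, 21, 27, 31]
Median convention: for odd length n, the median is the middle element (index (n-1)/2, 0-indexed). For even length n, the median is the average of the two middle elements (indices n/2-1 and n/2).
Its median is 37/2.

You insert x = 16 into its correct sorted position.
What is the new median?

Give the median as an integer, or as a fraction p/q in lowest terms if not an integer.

Old list (sorted, length 8): [0, 11, 12, 17, 20, 21, 27, 31]
Old median = 37/2
Insert x = 16
Old length even (8). Middle pair: indices 3,4 = 17,20.
New length odd (9). New median = single middle element.
x = 16: 3 elements are < x, 5 elements are > x.
New sorted list: [0, 11, 12, 16, 17, 20, 21, 27, 31]
New median = 17

Answer: 17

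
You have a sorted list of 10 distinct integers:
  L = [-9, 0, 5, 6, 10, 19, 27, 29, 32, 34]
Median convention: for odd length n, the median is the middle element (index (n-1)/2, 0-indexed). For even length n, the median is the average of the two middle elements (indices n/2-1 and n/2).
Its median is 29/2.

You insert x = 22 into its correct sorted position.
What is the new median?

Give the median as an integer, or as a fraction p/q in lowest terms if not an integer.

Answer: 19

Derivation:
Old list (sorted, length 10): [-9, 0, 5, 6, 10, 19, 27, 29, 32, 34]
Old median = 29/2
Insert x = 22
Old length even (10). Middle pair: indices 4,5 = 10,19.
New length odd (11). New median = single middle element.
x = 22: 6 elements are < x, 4 elements are > x.
New sorted list: [-9, 0, 5, 6, 10, 19, 22, 27, 29, 32, 34]
New median = 19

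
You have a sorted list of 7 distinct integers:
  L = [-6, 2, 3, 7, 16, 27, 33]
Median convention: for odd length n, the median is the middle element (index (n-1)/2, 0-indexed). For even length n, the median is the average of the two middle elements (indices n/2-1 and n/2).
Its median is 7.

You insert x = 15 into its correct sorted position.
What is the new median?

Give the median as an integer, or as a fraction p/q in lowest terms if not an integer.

Answer: 11

Derivation:
Old list (sorted, length 7): [-6, 2, 3, 7, 16, 27, 33]
Old median = 7
Insert x = 15
Old length odd (7). Middle was index 3 = 7.
New length even (8). New median = avg of two middle elements.
x = 15: 4 elements are < x, 3 elements are > x.
New sorted list: [-6, 2, 3, 7, 15, 16, 27, 33]
New median = 11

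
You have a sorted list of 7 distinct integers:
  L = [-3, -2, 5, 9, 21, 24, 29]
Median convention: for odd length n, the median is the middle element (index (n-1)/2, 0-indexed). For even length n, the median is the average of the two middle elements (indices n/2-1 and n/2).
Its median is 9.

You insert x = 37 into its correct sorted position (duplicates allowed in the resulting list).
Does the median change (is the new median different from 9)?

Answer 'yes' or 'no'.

Answer: yes

Derivation:
Old median = 9
Insert x = 37
New median = 15
Changed? yes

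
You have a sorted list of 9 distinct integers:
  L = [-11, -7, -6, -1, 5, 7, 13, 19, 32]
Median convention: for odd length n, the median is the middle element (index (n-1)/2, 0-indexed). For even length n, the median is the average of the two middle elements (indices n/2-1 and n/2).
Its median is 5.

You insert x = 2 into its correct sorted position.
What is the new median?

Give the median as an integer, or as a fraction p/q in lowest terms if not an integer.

Old list (sorted, length 9): [-11, -7, -6, -1, 5, 7, 13, 19, 32]
Old median = 5
Insert x = 2
Old length odd (9). Middle was index 4 = 5.
New length even (10). New median = avg of two middle elements.
x = 2: 4 elements are < x, 5 elements are > x.
New sorted list: [-11, -7, -6, -1, 2, 5, 7, 13, 19, 32]
New median = 7/2

Answer: 7/2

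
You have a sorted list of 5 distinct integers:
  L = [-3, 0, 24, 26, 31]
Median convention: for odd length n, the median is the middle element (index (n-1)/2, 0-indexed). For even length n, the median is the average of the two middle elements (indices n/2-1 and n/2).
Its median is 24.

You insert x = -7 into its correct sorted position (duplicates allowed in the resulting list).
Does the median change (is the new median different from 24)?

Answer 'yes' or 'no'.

Old median = 24
Insert x = -7
New median = 12
Changed? yes

Answer: yes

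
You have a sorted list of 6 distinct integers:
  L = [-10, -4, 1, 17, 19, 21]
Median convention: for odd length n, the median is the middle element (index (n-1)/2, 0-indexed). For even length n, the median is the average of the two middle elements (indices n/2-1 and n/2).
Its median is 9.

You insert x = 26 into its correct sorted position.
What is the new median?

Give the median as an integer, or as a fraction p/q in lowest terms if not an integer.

Old list (sorted, length 6): [-10, -4, 1, 17, 19, 21]
Old median = 9
Insert x = 26
Old length even (6). Middle pair: indices 2,3 = 1,17.
New length odd (7). New median = single middle element.
x = 26: 6 elements are < x, 0 elements are > x.
New sorted list: [-10, -4, 1, 17, 19, 21, 26]
New median = 17

Answer: 17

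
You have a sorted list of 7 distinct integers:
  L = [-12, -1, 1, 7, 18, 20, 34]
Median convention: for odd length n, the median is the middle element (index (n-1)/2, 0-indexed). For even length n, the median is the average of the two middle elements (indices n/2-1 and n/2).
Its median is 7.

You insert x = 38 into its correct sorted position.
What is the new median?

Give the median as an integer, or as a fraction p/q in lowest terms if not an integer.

Old list (sorted, length 7): [-12, -1, 1, 7, 18, 20, 34]
Old median = 7
Insert x = 38
Old length odd (7). Middle was index 3 = 7.
New length even (8). New median = avg of two middle elements.
x = 38: 7 elements are < x, 0 elements are > x.
New sorted list: [-12, -1, 1, 7, 18, 20, 34, 38]
New median = 25/2

Answer: 25/2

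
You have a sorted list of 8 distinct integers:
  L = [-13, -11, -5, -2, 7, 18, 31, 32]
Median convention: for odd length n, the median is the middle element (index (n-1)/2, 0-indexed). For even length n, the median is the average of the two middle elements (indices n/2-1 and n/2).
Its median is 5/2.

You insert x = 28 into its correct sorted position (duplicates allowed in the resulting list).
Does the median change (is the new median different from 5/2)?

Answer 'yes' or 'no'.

Answer: yes

Derivation:
Old median = 5/2
Insert x = 28
New median = 7
Changed? yes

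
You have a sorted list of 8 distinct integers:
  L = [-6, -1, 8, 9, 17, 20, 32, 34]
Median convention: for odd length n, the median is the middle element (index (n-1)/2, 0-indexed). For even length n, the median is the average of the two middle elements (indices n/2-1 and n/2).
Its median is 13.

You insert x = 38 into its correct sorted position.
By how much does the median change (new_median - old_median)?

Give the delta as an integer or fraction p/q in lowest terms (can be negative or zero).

Old median = 13
After inserting x = 38: new sorted = [-6, -1, 8, 9, 17, 20, 32, 34, 38]
New median = 17
Delta = 17 - 13 = 4

Answer: 4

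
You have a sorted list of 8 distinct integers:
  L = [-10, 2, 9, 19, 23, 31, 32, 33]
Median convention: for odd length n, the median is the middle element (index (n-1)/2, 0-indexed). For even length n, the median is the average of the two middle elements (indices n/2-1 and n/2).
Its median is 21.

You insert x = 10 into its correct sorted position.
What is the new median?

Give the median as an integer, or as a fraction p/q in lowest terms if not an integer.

Old list (sorted, length 8): [-10, 2, 9, 19, 23, 31, 32, 33]
Old median = 21
Insert x = 10
Old length even (8). Middle pair: indices 3,4 = 19,23.
New length odd (9). New median = single middle element.
x = 10: 3 elements are < x, 5 elements are > x.
New sorted list: [-10, 2, 9, 10, 19, 23, 31, 32, 33]
New median = 19

Answer: 19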